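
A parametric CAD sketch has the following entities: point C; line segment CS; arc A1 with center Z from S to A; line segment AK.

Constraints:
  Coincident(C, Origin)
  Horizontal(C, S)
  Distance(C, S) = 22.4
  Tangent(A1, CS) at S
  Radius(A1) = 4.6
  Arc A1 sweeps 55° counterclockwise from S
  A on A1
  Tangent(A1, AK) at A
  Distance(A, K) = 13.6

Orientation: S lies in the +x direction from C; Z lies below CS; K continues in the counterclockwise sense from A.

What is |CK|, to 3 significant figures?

17.0

C is at the origin; C and S share the same y with |CS| = 22.4 and S on the +x side, so S = (22.4, 0.00). The tangent condition forces ZS to be normal to CS, so Z = S + (0, -4.6) = (22.4, -4.60). On A1, S sits at bearing 90° from Z; a 55° counterclockwise sweep puts A at bearing 145°, so A = Z + 4.6·(cos 145°, sin 145°) = (18.6, -1.96). The tangent condition forces ZA to be normal to AK, so AK runs along (−sin 145°, cos 145°); with |AK| = 13.6, K = (10.8, -13.1). Then |CK| = |K − C| = 17.0.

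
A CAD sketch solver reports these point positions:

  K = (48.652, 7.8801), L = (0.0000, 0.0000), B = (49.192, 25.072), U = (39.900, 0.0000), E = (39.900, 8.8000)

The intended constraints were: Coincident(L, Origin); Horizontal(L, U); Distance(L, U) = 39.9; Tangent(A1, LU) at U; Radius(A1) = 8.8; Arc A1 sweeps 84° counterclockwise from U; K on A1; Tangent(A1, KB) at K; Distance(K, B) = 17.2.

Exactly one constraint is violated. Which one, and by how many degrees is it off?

Tangent(A1, KB) at K — off by 4.20°.

L = (0.00, 0.00) ✓; L.y = 0.00, U.y = 0.00 ✓; |LU| = 39.90 ✓; ∠(EU, UL) = 90.00° ✓; |EU| = 8.800 ✓; bearing(E→K) − bearing(E→U) = 84.00° ✓; |EK| = 8.800 ✓; ∠(EK, KB) = 85.80° ✗; |KB| = 17.20 ✓.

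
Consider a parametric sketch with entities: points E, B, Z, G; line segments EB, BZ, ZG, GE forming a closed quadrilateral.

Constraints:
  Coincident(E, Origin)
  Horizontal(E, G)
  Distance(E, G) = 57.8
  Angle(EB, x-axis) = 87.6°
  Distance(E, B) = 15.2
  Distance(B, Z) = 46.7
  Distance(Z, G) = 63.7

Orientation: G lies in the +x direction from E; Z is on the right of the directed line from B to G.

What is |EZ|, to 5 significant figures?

31.572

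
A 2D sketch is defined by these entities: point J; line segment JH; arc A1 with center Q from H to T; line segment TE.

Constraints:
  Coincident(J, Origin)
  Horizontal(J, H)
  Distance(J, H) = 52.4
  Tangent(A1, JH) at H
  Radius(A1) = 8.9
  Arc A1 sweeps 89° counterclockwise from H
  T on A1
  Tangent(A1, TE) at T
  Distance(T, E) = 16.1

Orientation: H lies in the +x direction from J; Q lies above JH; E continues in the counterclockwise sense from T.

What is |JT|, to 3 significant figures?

61.9

J is at the origin; JH is horizontal with |JH| = 52.4 and H on the +x side, so H = (52.4, 0.00). Since A1 is tangent to JH there, QH ⟂ JH, so Q = H + (0, 8.9) = (52.4, 8.90). On A1, H sits at bearing -90° from Q; an 89° counterclockwise sweep puts T at bearing -1°, so T = Q + 8.9·(cos -1°, sin -1°) = (61.3, 8.74). Then |JT| = |T − J| = 61.9.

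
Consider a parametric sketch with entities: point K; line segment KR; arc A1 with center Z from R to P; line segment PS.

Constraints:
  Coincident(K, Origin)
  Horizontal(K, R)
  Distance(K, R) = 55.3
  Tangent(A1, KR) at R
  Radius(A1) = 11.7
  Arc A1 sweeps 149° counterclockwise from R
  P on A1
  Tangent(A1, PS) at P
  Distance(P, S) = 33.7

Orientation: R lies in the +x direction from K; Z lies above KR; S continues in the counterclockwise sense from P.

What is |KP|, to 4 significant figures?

65.06

K is at the origin; K and R share the same y with |KR| = 55.3 and R on the +x side, so R = (55.30, 0.000). The tangent condition forces ZR to be normal to KR, so Z = R + (0, 11.7) = (55.30, 11.70). On A1, R sits at bearing -90° from Z; a 149° counterclockwise sweep puts P at bearing 59°, so P = Z + 11.7·(cos 59°, sin 59°) = (61.33, 21.73). Then |KP| = |P − K| = 65.06.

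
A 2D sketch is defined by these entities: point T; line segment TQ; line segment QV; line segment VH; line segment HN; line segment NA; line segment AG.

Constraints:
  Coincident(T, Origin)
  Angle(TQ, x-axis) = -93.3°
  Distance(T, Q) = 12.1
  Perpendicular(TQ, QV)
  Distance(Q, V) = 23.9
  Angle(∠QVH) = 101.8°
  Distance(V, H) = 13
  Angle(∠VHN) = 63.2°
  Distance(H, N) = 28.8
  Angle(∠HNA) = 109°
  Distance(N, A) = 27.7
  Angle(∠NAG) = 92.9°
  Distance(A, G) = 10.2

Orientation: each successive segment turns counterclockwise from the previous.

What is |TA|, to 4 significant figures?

34.61

∠VHN = 63.2° gives HN at -168.3° from the x-axis; with |HN| = 28.8, N = (-1.651, -6.745). ∠HNA = 109.0° gives NA at -97.30° from the x-axis; with |NA| = 27.7, A = (-5.171, -34.22). Then |TA| = |A − T| = 34.61.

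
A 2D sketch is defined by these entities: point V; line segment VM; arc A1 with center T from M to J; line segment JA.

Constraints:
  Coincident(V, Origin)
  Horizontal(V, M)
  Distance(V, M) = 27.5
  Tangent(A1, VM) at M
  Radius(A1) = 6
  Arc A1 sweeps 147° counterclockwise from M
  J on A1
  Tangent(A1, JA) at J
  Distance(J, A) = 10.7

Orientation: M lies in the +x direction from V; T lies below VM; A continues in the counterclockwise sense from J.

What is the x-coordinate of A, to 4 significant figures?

33.21

On A1, M sits at bearing 90° from T; a 147° counterclockwise sweep puts J at bearing 237°, so J = T + 6.0·(cos 237°, sin 237°) = (24.23, -11.03). A1 meets JA tangentially, so TJ is at right angles to JA, so JA runs along (−sin 237°, cos 237°); with |JA| = 10.7, A = (33.21, -16.86). So A.x = 33.21.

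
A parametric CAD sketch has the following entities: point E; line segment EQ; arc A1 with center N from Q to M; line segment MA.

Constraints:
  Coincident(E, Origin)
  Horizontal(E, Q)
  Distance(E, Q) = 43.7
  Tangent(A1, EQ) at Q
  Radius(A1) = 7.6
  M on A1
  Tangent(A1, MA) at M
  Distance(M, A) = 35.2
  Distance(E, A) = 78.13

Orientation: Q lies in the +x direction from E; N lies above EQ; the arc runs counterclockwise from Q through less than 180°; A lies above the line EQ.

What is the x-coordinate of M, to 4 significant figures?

49.46

E is at the origin; EQ is horizontal with |EQ| = 43.7 and Q on the +x side, so Q = (43.70, 0.000). A1 meets EQ tangentially, so NQ is at right angles to EQ, so N = Q + (0, 7.6) = (43.70, 7.600). Since NM ⟂ MA (tangency), |NA| = √(7.6² + 35.2²) = 36.01 regardless of where M sits on A1. So A lies on both circle(E, 78.13) and circle(N, 36.01); the above-EQ intersection is A = (72.42, 29.33). M is the foot of the tangent from A: M = (49.46, 2.644).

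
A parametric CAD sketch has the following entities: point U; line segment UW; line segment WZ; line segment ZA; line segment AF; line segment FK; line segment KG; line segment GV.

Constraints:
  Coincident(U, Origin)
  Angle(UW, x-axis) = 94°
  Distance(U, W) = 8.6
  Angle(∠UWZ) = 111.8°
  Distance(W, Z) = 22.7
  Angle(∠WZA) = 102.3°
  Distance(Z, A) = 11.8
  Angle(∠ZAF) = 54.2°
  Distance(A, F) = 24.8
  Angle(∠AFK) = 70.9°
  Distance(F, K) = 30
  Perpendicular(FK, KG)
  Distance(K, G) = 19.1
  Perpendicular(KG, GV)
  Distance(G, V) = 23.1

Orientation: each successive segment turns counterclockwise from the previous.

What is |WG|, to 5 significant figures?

37.595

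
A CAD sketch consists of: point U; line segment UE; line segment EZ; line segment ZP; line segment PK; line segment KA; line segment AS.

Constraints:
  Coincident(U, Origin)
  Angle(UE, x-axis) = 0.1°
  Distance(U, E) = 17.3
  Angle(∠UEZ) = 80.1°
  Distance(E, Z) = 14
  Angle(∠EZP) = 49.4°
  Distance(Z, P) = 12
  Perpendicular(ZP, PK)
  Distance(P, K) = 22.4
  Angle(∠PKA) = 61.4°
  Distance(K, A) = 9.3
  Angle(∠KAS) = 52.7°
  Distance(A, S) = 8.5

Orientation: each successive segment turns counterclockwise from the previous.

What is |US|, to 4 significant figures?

19.19

U is at the origin; UE runs at 0.1° with length 17.3, so E = (17.30, 0.03019). ∠UEZ = 80.1° gives EZ at 100.0° from the x-axis; with |EZ| = 14.0, Z = (14.87, 13.82). ∠EZP = 49.4° gives ZP at -129.4° from the x-axis; with |ZP| = 12.0, P = (7.252, 4.545). The perpendicularity gives PK at right angles to ZP, so PK runs at -39.40°; with |PK| = 22.4, K = (24.56, -9.673). ∠PKA = 61.4° gives KA at 79.20° from the x-axis; with |KA| = 9.3, A = (26.30, -0.5380). ∠KAS = 52.7° gives AS at -153.5° from the x-axis; with |AS| = 8.5, S = (18.70, -4.331). Then |US| = |S − U| = 19.19.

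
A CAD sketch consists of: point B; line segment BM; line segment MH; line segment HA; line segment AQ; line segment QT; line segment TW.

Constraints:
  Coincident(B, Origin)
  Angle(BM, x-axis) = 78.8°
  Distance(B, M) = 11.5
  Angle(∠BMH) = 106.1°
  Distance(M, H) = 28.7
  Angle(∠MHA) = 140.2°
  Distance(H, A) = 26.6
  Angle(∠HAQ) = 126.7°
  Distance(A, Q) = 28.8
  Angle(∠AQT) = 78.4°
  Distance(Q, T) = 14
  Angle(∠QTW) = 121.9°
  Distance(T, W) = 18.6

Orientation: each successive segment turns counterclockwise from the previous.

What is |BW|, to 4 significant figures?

34.45

∠AQT = 78.4° gives QT at -12.60° from the x-axis; with |QT| = 14.0, T = (-47.38, -10.64). ∠QTW = 121.9° gives TW at 45.50° from the x-axis; with |TW| = 18.6, W = (-34.35, 2.630). Then |BW| = |W − B| = 34.45.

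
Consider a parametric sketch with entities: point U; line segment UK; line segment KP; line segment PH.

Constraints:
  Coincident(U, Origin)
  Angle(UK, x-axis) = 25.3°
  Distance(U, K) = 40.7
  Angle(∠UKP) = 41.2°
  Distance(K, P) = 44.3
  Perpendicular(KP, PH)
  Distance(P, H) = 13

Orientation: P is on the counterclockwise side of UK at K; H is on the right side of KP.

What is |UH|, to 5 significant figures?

42.093

U is at the origin; UK runs at 25.3° with length 40.7, so K = 40.7·(cos 25.3°, sin 25.3°) = (36.796, 17.393). ∠UKP = 41.2°, so KP runs at 25.3° + (180° − 41.2°) = 164.10° from the x-axis; with |KP| = 44.3, P = K + 44.3·(cos 164.10°, sin 164.10°) = (-5.8090, 29.530). KP ⟂ PH; with |PH| = 13.0 on the right of KP, H = P + 13.0·(0.27396, 0.96174) = (-2.2475, 42.032). Then |UH| = |H − U| = 42.093.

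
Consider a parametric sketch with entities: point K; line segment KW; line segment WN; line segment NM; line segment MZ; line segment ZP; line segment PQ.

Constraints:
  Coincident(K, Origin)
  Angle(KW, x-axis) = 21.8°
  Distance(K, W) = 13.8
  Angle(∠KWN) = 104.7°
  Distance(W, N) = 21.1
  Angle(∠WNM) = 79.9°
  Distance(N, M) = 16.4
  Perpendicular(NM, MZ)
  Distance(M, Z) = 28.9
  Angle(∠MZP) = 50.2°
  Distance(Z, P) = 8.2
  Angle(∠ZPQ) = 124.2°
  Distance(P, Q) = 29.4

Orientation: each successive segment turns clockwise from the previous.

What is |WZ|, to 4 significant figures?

15.08

K is at the origin; KW runs at 21.8° with length 13.8, so W = (12.81, 5.125). ∠KWN = 104.7° gives WN at -53.50° from the x-axis; with |WN| = 21.1, N = (25.36, -11.84). ∠WNM = 79.9° gives NM at -153.6° from the x-axis; with |NM| = 16.4, M = (10.67, -19.13). NM ⟂ MZ, so MZ runs at 116.4°; with |MZ| = 28.9, Z = (-2.176, 6.758). Then |WZ| = |Z − W| = 15.08.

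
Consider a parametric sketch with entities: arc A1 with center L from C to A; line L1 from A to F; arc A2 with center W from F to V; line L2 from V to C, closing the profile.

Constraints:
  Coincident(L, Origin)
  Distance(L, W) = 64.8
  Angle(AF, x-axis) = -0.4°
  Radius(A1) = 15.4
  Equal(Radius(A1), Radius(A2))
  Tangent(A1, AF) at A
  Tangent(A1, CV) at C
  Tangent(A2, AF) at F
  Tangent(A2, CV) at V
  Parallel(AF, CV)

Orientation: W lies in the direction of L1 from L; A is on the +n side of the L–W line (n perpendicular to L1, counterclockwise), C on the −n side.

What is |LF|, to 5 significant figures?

66.605

The slot axis is L1's direction at -0.4°, so u = (cos -0.4°, sin -0.4°) = (0.99998, -0.0069813) and n = (−sin -0.4°, cos -0.4°) = (0.0069813, 0.99998). L is at the origin and W lies 64.8 along u from L, so W = 64.8·u = (64.798, -0.45239). Tangency of A1 to both parallel lines with radius 15.4 puts A and C at L ± 15.4·n: A = (0.10751, 15.400), C = (-0.10751, -15.400). Equal radii place F and V the same way about W: F = W + 15.4·n = (64.906, 14.947), V = W − 15.4·n = (64.691, -15.852). Then |LF| = |F − L| = 66.605.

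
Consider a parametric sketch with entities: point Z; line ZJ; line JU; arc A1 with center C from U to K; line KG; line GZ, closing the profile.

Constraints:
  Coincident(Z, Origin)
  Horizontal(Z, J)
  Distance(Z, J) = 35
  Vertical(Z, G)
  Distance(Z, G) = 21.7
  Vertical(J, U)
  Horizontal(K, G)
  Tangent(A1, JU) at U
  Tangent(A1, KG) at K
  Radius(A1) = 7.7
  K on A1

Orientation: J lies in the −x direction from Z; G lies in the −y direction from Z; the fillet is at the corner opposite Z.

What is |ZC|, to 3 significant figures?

30.7

ZG is vertical with |ZG| = 21.7 and G on the −y side, so G = (0.00, -21.7). The virtual corner opposite Z is at (-35.0, -21.7). The tangent condition forces CU to be normal to JU and the tangent condition forces CK to be normal to KG, with radius 7.7, so the center C sits 7.7 in from both sides at C = (-27.3, -14.0). Then |ZC| = |C − Z| = 30.7.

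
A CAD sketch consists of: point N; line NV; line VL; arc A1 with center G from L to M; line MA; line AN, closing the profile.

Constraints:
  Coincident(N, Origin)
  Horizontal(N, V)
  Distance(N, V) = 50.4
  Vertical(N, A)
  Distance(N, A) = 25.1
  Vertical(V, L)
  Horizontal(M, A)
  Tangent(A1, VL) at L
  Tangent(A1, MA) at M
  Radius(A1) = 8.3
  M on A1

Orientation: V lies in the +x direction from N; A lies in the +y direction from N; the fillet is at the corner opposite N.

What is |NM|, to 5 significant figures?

49.014

The virtual corner opposite N is at (50.400, 25.100). The tangent condition forces GL to be normal to VL and since A1 is tangent to MA there, GM ⟂ MA, with radius 8.3, so the center G sits 8.3 in from both sides at G = (42.100, 16.800). That places the tangent points at L = (50.400, 16.800) on VL and M = (42.100, 25.100) on MA. Then |NM| = |M − N| = 49.014.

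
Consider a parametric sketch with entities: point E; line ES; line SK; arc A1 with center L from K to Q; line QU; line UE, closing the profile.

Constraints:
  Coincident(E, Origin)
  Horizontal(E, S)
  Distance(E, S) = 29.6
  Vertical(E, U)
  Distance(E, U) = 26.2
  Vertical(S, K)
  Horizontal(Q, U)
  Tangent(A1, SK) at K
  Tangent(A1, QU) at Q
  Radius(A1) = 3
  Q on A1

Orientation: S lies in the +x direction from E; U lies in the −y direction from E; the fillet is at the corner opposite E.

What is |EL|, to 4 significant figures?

35.30

E is at the origin; ES is horizontal with |ES| = 29.6 and S on the +x side, so S = (29.60, 0.000). EU is vertical with |EU| = 26.2 and U on the −y side, so U = (0.000, -26.20). The virtual corner opposite E is at (29.60, -26.20). Tangency of A1 to SK means the radius LK is perpendicular to SK and tangency of A1 to QU means the radius LQ is perpendicular to QU, with radius 3.0, so the center L sits 3.0 in from both sides at L = (26.60, -23.20). Then |EL| = |L − E| = 35.30.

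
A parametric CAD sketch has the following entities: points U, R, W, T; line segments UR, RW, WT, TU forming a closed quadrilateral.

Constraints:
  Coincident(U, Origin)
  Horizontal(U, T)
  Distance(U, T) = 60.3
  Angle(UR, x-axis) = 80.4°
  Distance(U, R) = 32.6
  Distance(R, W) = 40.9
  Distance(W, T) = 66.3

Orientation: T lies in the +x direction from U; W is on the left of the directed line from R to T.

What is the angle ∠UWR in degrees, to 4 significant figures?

15.67°

Checks: |RW| = 40.90 ✓; |WT| = 66.30 ✓.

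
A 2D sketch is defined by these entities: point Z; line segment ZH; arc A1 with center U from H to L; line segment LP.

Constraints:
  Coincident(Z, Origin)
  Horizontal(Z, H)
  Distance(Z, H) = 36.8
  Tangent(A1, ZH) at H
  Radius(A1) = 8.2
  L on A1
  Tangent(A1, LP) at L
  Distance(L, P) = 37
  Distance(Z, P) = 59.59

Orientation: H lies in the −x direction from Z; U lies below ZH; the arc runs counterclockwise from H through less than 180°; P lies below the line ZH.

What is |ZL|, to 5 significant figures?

45.900

Checks: |UL| = 8.200 ✓; ∠(UL, LP) = 90.00° ✓; |LP| = 37.00 ✓; |ZP| = 59.59 ✓.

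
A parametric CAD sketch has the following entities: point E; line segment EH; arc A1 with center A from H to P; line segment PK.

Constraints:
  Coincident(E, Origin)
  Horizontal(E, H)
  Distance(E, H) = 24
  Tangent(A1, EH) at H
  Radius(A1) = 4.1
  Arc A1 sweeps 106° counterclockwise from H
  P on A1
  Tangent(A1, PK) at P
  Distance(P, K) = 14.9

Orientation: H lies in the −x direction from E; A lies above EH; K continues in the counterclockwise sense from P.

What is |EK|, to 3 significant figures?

31.1

On A1, H sits at bearing -90° from A; a 106° counterclockwise sweep puts P at bearing 16°, so P = A + 4.1·(cos 16°, sin 16°) = (-20.1, 5.23). A1 meets PK tangentially, so AP is at right angles to PK, so PK runs along (−sin 16°, cos 16°); with |PK| = 14.9, K = (-24.2, 19.6). Then |EK| = |K − E| = 31.1.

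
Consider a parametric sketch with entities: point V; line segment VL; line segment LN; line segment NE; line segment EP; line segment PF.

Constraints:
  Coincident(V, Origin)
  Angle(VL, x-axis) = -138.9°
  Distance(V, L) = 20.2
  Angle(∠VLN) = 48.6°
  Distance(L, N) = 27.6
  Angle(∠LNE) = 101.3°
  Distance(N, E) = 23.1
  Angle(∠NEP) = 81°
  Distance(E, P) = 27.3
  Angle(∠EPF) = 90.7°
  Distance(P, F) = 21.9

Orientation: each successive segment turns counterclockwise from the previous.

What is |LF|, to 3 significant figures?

4.15

∠NEP = 81.0° gives EP at 170° from the x-axis; with |EP| = 27.3, P = (-7.32, 9.63). ∠EPF = 90.7° gives PF at -100° from the x-axis; with |PF| = 21.9, F = (-11.3, -11.9). Then |LF| = |F − L| = 4.15.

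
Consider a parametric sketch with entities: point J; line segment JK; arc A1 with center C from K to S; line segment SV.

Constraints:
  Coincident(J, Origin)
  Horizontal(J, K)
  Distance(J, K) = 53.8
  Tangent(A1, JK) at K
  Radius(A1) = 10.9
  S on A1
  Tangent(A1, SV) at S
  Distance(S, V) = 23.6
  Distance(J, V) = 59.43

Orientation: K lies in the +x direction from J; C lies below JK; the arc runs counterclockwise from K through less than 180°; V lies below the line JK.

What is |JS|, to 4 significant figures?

44.94

Checks: |CS| = 10.90 ✓; ∠(CS, SV) = 90.00° ✓; |SV| = 23.60 ✓; |JV| = 59.43 ✓.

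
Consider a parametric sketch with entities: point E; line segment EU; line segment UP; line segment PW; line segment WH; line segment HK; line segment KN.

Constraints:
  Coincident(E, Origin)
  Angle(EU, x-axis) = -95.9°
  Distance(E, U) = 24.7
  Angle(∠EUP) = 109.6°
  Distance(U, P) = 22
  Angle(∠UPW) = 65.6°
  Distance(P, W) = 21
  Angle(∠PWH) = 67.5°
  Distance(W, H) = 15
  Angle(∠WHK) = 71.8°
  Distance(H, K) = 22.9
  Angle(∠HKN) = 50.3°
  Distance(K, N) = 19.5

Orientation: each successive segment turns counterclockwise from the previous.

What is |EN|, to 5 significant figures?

27.782

E is at the origin; EU runs at -95.9° with length 24.7, so U = (-2.5390, -24.569). ∠EUP = 109.6° gives UP at -25.500° from the x-axis; with |UP| = 22.0, P = (17.318, -34.040). ∠UPW = 65.6° gives PW at 88.900° from the x-axis; with |PW| = 21.0, W = (17.721, -13.044). ∠PWH = 67.5° gives WH at -158.60° from the x-axis; with |WH| = 15.0, H = (3.7552, -18.517). ∠WHK = 71.8° gives HK at -50.400° from the x-axis; with |HK| = 22.9, K = (18.352, -36.162). ∠HKN = 50.3° gives KN at 79.300° from the x-axis; with |KN| = 19.5, N = (21.973, -17.001). Then |EN| = |N − E| = 27.782.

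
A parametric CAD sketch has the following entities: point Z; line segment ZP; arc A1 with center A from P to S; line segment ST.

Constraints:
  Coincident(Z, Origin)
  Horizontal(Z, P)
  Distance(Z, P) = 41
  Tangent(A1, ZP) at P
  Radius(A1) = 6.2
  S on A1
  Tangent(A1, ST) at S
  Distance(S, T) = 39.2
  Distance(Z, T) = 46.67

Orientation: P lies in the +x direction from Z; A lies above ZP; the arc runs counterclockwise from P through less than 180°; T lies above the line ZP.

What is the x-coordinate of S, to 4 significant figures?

45.92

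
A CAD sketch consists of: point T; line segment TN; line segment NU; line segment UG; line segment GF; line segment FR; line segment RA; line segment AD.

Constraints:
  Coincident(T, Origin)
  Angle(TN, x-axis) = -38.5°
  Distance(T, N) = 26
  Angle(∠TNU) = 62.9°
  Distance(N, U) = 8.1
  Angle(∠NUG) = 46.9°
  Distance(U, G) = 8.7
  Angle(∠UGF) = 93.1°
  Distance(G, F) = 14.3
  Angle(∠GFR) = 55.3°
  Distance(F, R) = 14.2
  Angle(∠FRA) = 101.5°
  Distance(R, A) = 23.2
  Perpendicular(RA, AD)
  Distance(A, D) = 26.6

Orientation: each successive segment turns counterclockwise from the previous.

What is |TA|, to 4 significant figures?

9.684

T is at the origin; TN runs at -38.5° with length 26.0, so N = (20.35, -16.19). ∠TNU = 62.9° gives NU at 78.60° from the x-axis; with |NU| = 8.1, U = (21.95, -8.245). ∠NUG = 46.9° gives UG at -148.3° from the x-axis; with |UG| = 8.7, G = (14.55, -12.82). ∠UGF = 93.1° gives GF at -61.40° from the x-axis; with |GF| = 14.3, F = (21.39, -25.37). ∠GFR = 55.3° gives FR at 63.30° from the x-axis; with |FR| = 14.2, R = (27.77, -12.69). ∠FRA = 101.5° gives RA at 141.8° from the x-axis; with |RA| = 23.2, A = (9.541, 1.661). Then |TA| = |A − T| = 9.684.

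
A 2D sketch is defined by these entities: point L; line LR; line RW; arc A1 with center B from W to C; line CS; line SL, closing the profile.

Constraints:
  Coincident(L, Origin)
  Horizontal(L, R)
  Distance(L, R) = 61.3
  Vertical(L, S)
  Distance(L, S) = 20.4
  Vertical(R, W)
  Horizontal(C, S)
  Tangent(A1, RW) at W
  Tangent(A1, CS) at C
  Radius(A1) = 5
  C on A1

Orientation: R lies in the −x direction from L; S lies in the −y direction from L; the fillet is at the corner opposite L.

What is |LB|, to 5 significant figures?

58.368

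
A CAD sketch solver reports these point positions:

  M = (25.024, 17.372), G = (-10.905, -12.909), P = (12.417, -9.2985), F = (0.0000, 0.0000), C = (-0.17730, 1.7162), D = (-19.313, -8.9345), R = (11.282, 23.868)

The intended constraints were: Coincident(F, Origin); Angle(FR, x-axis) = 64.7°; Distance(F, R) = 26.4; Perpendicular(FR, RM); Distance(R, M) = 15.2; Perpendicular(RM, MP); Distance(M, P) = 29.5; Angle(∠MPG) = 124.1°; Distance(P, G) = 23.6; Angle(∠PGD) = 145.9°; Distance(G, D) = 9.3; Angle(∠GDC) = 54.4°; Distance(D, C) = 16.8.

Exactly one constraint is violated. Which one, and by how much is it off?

Distance(D, C) = 16.8 — off by 5.10.

F = (0.00, 0.00) ✓; FR at 64.70° ✓; |FR| = 26.40 ✓; ∠(FR, RM) = 90.00° ✓; |RM| = 15.20 ✓; ∠(RM, MP) = 90.00° ✓; |MP| = 29.50 ✓; ∠MPG = 124.1° ✓; |PG| = 23.60 ✓; ∠PGD = 145.9° ✓; |GD| = 9.300 ✓; ∠GDC = 54.40° ✓; |DC| = 21.90 ✗.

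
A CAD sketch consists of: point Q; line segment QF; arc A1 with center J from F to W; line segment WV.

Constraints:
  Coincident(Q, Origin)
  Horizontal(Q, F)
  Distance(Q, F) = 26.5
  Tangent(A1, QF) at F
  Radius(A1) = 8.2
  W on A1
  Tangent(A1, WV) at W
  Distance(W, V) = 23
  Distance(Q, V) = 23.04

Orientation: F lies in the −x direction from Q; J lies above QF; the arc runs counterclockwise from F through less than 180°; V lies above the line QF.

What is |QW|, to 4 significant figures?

20.13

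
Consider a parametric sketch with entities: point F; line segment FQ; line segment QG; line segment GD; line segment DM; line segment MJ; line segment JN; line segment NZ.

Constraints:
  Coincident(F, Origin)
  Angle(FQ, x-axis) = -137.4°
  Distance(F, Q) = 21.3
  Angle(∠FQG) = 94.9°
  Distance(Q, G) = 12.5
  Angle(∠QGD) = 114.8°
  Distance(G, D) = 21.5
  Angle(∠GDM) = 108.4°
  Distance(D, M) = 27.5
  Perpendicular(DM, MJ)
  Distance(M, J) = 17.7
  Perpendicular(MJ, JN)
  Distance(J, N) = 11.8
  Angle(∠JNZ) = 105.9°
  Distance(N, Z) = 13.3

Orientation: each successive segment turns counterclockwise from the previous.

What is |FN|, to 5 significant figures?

3.8668

F is at the origin; FQ runs at -137.4° with length 21.3, so Q = (-15.679, -14.417). ∠FQG = 94.9° gives QG at -52.300° from the x-axis; with |QG| = 12.5, G = (-8.0348, -24.308). ∠QGD = 114.8° gives GD at 12.900° from the x-axis; with |GD| = 21.5, D = (12.923, -19.508). ∠GDM = 108.4° gives DM at 84.500° from the x-axis; with |DM| = 27.5, M = (15.558, 7.8655). The perpendicularity gives MJ at right angles to DM, so MJ runs at 174.50°; with |MJ| = 17.7, J = (-2.0602, 9.5620). MJ is perpendicular to JN, so JN runs at -95.500°; with |JN| = 11.8, N = (-3.1911, -2.1837). Then |FN| = |N − F| = 3.8668.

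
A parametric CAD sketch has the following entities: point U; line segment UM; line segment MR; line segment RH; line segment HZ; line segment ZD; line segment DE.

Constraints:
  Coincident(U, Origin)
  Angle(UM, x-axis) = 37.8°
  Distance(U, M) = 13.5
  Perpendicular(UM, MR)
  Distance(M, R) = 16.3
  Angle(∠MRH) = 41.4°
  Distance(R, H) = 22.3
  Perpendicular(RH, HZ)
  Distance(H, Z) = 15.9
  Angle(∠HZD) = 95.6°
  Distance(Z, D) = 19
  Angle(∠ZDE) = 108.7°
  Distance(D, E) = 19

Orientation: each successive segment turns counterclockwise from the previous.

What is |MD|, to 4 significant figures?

11.26

The perpendicularity gives HZ at right angles to RH, so HZ runs at -3.600°; with |HZ| = 15.9, Z = (15.15, -2.101). ∠HZD = 95.6° gives ZD at 80.80° from the x-axis; with |ZD| = 19.0, D = (18.18, 16.65). Then |MD| = |D − M| = 11.26.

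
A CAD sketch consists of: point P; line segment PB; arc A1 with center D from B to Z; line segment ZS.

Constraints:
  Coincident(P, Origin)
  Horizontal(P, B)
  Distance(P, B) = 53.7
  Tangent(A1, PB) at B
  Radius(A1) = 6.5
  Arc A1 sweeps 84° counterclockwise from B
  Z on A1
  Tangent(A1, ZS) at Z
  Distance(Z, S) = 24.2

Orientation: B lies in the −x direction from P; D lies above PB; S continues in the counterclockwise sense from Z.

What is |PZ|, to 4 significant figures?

47.59

P is at the origin; P and B share the same y with |PB| = 53.7 and B on the −x side, so B = (-53.70, 0.000). Since A1 is tangent to PB there, DB ⟂ PB, so D = B + (0, 6.5) = (-53.70, 6.500). On A1, B sits at bearing -90° from D; an 84° counterclockwise sweep puts Z at bearing -6°, so Z = D + 6.5·(cos -6°, sin -6°) = (-47.24, 5.821). Then |PZ| = |Z − P| = 47.59.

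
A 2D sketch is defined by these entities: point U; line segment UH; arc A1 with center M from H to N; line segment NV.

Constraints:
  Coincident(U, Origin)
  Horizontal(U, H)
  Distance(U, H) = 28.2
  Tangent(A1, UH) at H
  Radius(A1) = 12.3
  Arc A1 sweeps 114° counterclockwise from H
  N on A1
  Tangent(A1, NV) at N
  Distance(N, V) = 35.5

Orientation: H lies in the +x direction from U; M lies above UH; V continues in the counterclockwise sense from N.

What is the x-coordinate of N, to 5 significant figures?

39.437

U is at the origin; UH is horizontal with |UH| = 28.2 and H on the +x side, so H = (28.200, 0.0000). A1 meets UH tangentially, so MH is at right angles to UH, so M = H + (0, 12.3) = (28.200, 12.300). On A1, H sits at bearing -90° from M; a 114° counterclockwise sweep puts N at bearing 24°, so N = M + 12.3·(cos 24°, sin 24°) = (39.437, 17.303). So N.x = 39.437.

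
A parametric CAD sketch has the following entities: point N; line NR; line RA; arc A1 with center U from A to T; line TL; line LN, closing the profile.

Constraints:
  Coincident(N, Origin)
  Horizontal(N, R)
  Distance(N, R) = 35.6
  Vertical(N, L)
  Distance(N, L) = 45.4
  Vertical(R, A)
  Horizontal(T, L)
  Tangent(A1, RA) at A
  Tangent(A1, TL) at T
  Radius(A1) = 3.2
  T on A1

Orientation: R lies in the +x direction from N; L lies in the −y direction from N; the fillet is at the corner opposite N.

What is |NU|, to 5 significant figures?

53.203

NL is vertical with |NL| = 45.4 and L on the −y side, so L = (0.0000, -45.400). The virtual corner opposite N is at (35.600, -45.400). The tangent condition forces UA to be normal to RA and since A1 is tangent to TL there, UT ⟂ TL, with radius 3.2, so the center U sits 3.2 in from both sides at U = (32.400, -42.200). Then |NU| = |U − N| = 53.203.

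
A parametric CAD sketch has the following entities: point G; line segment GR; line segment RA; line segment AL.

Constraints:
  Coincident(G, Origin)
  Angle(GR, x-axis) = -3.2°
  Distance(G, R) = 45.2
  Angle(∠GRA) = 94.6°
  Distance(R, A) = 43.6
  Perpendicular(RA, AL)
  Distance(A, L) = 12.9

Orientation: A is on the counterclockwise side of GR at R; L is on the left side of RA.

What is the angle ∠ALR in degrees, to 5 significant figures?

73.518°

∠GRA = 94.6°, so RA runs at -3.2° + (180° − 94.6°) = 82.200° from the x-axis; with |RA| = 43.6, A = R + 43.6·(cos 82.200°, sin 82.200°) = (51.047, 40.673). The perpendicularity gives AL at right angles to RA; with |AL| = 12.9 on the left of RA, L = A + 12.9·(-0.99075, 0.13572) = (38.266, 42.424). Then cos ∠ALR = LA·LR / (|LA||LR|), giving 73.518°.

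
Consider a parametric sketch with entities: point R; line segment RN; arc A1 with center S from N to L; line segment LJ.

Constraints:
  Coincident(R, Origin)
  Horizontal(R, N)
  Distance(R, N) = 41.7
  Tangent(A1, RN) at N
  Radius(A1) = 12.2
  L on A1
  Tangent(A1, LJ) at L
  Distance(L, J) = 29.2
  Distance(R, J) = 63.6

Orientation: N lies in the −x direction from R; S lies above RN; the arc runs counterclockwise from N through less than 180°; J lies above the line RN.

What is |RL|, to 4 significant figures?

36.34

Checks: |SL| = 12.20 ✓; ∠(SL, LJ) = 90.00° ✓; |LJ| = 29.20 ✓; |RJ| = 63.60 ✓.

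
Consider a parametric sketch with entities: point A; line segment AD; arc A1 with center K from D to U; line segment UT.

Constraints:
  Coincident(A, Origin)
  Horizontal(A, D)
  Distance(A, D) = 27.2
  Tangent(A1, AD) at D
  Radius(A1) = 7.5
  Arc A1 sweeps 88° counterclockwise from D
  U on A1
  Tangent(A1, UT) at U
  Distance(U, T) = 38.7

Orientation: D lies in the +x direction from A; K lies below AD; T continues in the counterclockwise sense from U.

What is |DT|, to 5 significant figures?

46.759

A is at the origin; AD is horizontal with |AD| = 27.2 and D on the +x side, so D = (27.200, 0.0000). A1 meets AD tangentially, so KD is at right angles to AD, so K = D + (0, -7.5) = (27.200, -7.5000). On A1, D sits at bearing 90° from K; an 88° counterclockwise sweep puts U at bearing 178°, so U = K + 7.5·(cos 178°, sin 178°) = (19.705, -7.2383). Since A1 is tangent to UT there, KU ⟂ UT, so UT runs along (−sin 178°, cos 178°); with |UT| = 38.7, T = (18.354, -45.915). Then |DT| = |T − D| = 46.759.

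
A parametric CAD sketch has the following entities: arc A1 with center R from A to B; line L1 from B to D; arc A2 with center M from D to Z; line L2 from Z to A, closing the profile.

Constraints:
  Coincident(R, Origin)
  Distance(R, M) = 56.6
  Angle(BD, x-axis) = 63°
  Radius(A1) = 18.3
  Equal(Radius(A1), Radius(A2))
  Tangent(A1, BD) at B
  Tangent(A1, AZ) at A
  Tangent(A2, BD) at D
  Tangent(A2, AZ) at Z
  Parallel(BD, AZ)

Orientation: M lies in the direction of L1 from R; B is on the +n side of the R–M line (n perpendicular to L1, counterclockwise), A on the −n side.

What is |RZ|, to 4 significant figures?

59.48

The slot axis is L1's direction at 63.0°, so u = (cos 63.0°, sin 63.0°) = (0.4540, 0.8910) and n = (−sin 63.0°, cos 63.0°) = (-0.8910, 0.4540). R is at the origin and M lies 56.6 along u from R, so M = 56.6·u = (25.70, 50.43). Tangency of A1 to both parallel lines with radius 18.3 puts B and A at R ± 18.3·n: B = (-16.31, 8.308), A = (16.31, -8.308). Equal radii place D and Z the same way about M: D = M + 18.3·n = (9.390, 58.74), Z = M − 18.3·n = (42.00, 42.12). Then |RZ| = |Z − R| = 59.48.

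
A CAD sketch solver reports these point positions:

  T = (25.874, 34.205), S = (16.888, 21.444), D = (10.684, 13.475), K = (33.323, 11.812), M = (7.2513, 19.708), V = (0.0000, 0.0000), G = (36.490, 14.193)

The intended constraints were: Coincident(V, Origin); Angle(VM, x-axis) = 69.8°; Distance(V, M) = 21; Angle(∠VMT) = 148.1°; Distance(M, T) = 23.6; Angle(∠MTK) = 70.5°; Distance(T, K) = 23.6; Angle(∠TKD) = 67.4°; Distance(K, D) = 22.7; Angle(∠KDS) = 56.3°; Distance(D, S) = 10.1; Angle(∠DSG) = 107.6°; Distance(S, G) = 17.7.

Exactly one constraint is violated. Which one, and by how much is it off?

Distance(S, G) = 17.7 — off by 3.20.

V = (0.00, 0.00) ✓; VM at 69.80° ✓; |VM| = 21.00 ✓; ∠VMT = 148.1° ✓; |MT| = 23.60 ✓; ∠MTK = 70.50° ✓; |TK| = 23.60 ✓; ∠TKD = 67.40° ✓; |KD| = 22.70 ✓; ∠KDS = 56.30° ✓; |DS| = 10.10 ✓; ∠DSG = 107.6° ✓; |SG| = 20.90 ✗.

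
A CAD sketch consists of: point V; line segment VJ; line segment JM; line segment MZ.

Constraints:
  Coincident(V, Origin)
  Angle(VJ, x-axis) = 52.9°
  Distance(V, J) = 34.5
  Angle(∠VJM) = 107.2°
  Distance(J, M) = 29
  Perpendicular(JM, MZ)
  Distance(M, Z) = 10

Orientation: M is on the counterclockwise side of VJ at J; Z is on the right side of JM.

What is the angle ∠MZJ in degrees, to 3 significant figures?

71.0°

V is at the origin; VJ runs at 52.9° with length 34.5, so J = 34.5·(cos 52.9°, sin 52.9°) = (20.8, 27.5). ∠VJM = 107.2°, so JM runs at 52.9° + (180° − 107.2°) = 126° from the x-axis; with |JM| = 29.0, M = J + 29.0·(cos 126°, sin 126°) = (3.89, 51.1). JM is perpendicular to MZ; with |MZ| = 10.0 on the right of JM, Z = M + 10.0·(0.812, 0.584) = (12.0, 56.9). Then cos ∠MZJ = ZM·ZJ / (|ZM||ZJ|), giving 71.0°.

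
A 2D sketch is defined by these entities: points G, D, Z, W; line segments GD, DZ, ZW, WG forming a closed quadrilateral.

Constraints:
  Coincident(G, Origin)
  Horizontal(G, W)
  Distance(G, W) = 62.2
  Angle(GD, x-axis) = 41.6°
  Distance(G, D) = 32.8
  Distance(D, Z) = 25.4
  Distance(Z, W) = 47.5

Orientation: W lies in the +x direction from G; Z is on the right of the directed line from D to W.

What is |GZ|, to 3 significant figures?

14.8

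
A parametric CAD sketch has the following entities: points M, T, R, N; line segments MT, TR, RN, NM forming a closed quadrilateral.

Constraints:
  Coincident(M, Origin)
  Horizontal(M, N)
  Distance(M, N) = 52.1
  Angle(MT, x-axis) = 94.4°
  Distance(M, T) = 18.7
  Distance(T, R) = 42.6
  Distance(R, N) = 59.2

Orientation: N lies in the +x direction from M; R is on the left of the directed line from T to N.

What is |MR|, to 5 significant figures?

57.867

Checks: |TR| = 42.60 ✓; |RN| = 59.20 ✓.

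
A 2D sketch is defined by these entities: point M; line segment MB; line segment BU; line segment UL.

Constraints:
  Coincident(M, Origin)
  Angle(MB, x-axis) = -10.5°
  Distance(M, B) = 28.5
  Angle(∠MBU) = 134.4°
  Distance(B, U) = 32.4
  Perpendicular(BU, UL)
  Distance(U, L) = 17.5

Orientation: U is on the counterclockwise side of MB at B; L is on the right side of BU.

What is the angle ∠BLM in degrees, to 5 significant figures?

7.5070°

∠MBU = 134.4°, so BU runs at -10.5° + (180° − 134.4°) = 35.100° from the x-axis; with |BU| = 32.4, U = B + 32.4·(cos 35.100°, sin 35.100°) = (54.531, 13.436). BU is perpendicular to UL; with |UL| = 17.5 on the right of BU, L = U + 17.5·(0.57501, -0.81815) = (64.593, -0.88116). Then cos ∠BLM = LB·LM / (|LB||LM|), giving 7.5070°.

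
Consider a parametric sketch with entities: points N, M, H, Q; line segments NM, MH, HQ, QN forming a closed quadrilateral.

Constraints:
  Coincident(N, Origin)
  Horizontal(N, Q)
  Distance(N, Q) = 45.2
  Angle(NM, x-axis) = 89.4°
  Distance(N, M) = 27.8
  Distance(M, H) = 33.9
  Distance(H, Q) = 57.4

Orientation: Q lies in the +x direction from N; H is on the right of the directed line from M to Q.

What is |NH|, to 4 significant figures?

12.65

N is at the origin; N and Q share the same y with |NQ| = 45.2 and Q in +x, so Q = (45.2, 0). NM runs at 89.4° with |NM| = 27.8, so M = (0.2911, 27.80). H is determined by |MH| = 33.9 and |HQ| = 57.4 together: it lies at the intersection of circle(M, 33.9) and circle(Q, 57.4). With |MQ| = 52.82, the foot of the radical line on MQ is 6.097 from M and the perpendicular offset is √(33.9² − 6.097²) = 33.35. Taking the right-of-MQ solution: H = (-12.08, -3.765).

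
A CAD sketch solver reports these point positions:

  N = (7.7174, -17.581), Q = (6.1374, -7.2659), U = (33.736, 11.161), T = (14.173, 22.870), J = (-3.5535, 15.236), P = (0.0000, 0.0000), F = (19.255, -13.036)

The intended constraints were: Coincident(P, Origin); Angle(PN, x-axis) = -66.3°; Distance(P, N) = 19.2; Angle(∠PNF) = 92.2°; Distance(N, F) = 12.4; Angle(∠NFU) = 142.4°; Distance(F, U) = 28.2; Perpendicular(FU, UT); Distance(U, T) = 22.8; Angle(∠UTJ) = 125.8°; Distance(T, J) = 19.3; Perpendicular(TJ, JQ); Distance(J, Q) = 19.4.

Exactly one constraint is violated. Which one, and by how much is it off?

Distance(J, Q) = 19.4 — off by 5.10.

P = (0.00, 0.00) ✓; PN at -66.30° ✓; |PN| = 19.20 ✓; ∠PNF = 92.20° ✓; |NF| = 12.40 ✓; ∠NFU = 142.4° ✓; |FU| = 28.20 ✓; ∠(FU, UT) = 90.00° ✓; |UT| = 22.80 ✓; ∠UTJ = 125.8° ✓; |TJ| = 19.30 ✓; ∠(TJ, JQ) = 90.00° ✓; |JQ| = 24.50 ✗.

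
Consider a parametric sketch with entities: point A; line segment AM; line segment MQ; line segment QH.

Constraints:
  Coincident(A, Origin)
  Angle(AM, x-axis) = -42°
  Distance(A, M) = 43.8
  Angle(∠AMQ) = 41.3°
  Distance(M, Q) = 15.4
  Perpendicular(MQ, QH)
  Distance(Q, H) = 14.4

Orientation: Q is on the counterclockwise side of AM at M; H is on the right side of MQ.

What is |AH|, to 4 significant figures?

46.71

A is at the origin; AM runs at -42.0° with length 43.8, so M = 43.8·(cos -42.0°, sin -42.0°) = (32.55, -29.31). ∠AMQ = 41.3°, so MQ runs at -42.0° + (180° − 41.3°) = 96.70° from the x-axis; with |MQ| = 15.4, Q = M + 15.4·(cos 96.70°, sin 96.70°) = (30.75, -14.01). MQ is perpendicular to QH; with |QH| = 14.4 on the right of MQ, H = Q + 14.4·(0.9932, 0.1167) = (45.05, -12.33). Then |AH| = |H − A| = 46.71.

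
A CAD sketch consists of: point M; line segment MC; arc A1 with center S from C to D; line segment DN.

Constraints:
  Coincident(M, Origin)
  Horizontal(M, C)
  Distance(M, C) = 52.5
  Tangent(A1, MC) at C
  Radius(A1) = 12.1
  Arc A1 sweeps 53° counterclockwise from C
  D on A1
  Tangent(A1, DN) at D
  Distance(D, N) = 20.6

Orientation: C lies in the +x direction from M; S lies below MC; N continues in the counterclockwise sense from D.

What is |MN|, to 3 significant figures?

37.1

On A1, C sits at bearing 90° from S; a 53° counterclockwise sweep puts D at bearing 143°, so D = S + 12.1·(cos 143°, sin 143°) = (42.8, -4.82). The tangent condition forces SD to be normal to DN, so DN runs along (−sin 143°, cos 143°); with |DN| = 20.6, N = (30.4, -21.3). Then |MN| = |N − M| = 37.1.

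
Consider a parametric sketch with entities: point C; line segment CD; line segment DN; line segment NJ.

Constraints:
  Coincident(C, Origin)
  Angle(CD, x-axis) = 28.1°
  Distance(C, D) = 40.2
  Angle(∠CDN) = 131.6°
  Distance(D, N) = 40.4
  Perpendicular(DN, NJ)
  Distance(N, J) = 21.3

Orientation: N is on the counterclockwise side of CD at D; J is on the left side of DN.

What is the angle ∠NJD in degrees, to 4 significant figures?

62.20°

∠CDN = 131.6°, so DN runs at 28.1° + (180° − 131.6°) = 76.50° from the x-axis; with |DN| = 40.4, N = D + 40.4·(cos 76.50°, sin 76.50°) = (44.89, 58.22). The perpendicularity gives NJ at right angles to DN; with |NJ| = 21.3 on the left of DN, J = N + 21.3·(-0.9724, 0.2334) = (24.18, 63.19). Then cos ∠NJD = JN·JD / (|JN||JD|), giving 62.20°.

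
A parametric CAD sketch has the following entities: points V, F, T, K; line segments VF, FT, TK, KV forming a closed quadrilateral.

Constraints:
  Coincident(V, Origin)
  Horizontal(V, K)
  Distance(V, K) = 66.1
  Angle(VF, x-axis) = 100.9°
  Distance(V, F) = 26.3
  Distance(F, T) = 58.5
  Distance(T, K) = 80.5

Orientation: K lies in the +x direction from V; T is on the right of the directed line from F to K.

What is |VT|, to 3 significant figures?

33.5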